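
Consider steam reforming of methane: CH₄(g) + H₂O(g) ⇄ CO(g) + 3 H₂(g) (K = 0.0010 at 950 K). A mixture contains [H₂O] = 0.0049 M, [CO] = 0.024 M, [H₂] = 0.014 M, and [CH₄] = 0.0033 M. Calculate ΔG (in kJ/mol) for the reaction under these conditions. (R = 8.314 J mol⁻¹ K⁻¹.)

ΔG = 11.1 kJ/mol

Q = [CO]·[H₂]³ / ([CH₄]·[H₂O]) = (0.024)·(0.014)³ / ((0.0033)·(0.0049)) = 0.00407
ΔG = RT ln(Q/K) = (8.314 J mol⁻¹ K⁻¹)(950 K) × ln(0.00407/0.0010)
   = (7.898 kJ/mol)(1.404) = 11.1 kJ/mol
ΔG > 0, so the forward reaction is non-spontaneous (proceeds in reverse).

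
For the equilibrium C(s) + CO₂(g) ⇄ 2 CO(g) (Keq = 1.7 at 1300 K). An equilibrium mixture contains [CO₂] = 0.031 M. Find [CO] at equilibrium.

(C is a pure solid — omitted from Keq.)
At equilibrium, Keq = [CO]² / [CO₂] = 1.7.
([CO])² / (0.031) = 1.7
[CO]² = 0.0527 ⇒ [CO] = 0.23 M

[CO] = 0.23 M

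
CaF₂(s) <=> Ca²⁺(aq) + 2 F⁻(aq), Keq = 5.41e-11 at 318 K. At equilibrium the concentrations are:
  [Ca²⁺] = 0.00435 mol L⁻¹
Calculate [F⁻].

[F⁻] = 1.12e-4 mol L⁻¹

(CaF₂ is a pure solid — omitted from Keq.)
At equilibrium, Keq = [Ca²⁺]·[F⁻]² = 5.41e-11.
(0.00435)·([F⁻])² = 5.41e-11
[F⁻]² = 1.24e-8 ⇒ [F⁻] = 1.12e-4 mol L⁻¹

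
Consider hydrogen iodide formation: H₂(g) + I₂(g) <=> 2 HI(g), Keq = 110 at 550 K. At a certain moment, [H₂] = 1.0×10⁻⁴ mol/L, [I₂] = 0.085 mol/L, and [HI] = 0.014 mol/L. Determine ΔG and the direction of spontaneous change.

ΔG = -7.14 kJ/mol; the forward reaction is spontaneous

Q = [HI]² / ([H₂]·[I₂]) = (0.014)² / ((1.0×10⁻⁴)·(0.085)) = 23.1
ΔG = RT ln(Q/Keq) = (8.314 J mol⁻¹ K⁻¹)(550 K) × ln(23.1/110)
   = (4.573 kJ/mol)(-1.561) = -7.14 kJ/mol
ΔG < 0, so the forward reaction is spontaneous (proceeds forward).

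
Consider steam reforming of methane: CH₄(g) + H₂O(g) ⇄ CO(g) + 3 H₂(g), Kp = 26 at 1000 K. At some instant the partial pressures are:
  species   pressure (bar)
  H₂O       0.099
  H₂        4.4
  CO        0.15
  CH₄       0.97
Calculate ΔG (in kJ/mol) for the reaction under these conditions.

ΔG = 13.6 kJ/mol

Qp = P(CO)·P(H₂)³ / (P(CH₄)·P(H₂O)) = (0.15)·(4.4)³ / ((0.97)·(0.099)) = 133
ΔG = RT ln(Qp/Kp) = (8.314 J mol⁻¹ K⁻¹)(1000 K) × ln(133/26)
   = (8.314 kJ/mol)(1.632) = 13.6 kJ/mol
ΔG > 0, so the forward reaction is non-spontaneous (proceeds in reverse).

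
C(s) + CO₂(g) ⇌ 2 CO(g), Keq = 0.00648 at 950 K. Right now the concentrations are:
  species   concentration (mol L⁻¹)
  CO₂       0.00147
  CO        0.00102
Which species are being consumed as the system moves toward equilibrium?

(C is a pure solid — omitted from Q.)
Q = [CO]² / [CO₂] = (0.00102)² / (0.00147) = 7.08×10⁻⁴
Q = 7.08×10⁻⁴ < Keq = 0.00648: net forward reaction.

C, CO₂ (reactants)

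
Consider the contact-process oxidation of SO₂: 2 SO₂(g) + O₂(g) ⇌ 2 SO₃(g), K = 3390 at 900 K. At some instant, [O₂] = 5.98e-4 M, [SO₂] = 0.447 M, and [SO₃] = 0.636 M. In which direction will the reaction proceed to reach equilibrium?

neither direction; the system is at equilibrium

Q = [SO₃]² / ([SO₂]²·[O₂]) = (0.636)² / ((0.447)²·(5.98e-4)) = 3390
Q = 3390 = K, so the system is already at equilibrium.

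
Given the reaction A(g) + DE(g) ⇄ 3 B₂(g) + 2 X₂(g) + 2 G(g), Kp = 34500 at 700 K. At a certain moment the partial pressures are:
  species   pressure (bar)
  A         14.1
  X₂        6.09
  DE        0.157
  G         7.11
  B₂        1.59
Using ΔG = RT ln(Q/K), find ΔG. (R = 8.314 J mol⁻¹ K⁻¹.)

ΔG = -13.5 kJ/mol

Qp = P(B₂)³·P(X₂)²·P(G)² / (P(A)·P(DE)) = (1.59)³·(6.09)²·(7.11)² / ((14.1)·(0.157)) = 3400
ΔG = RT ln(Qp/Kp) = (8.314 J mol⁻¹ K⁻¹)(700 K) × ln(3400/34500)
   = (5.820 kJ/mol)(-2.317) = -13.5 kJ/mol
ΔG < 0, so the forward reaction is spontaneous (proceeds forward).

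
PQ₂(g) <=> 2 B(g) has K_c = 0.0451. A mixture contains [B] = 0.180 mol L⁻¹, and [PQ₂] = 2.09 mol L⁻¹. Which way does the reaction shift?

forward (toward products)

Q_c = [B]² / [PQ₂] = (0.180)² / (2.09) = 0.0155
Q_c = 0.0155 < K_c = 0.0451, so the forward reaction proceeds.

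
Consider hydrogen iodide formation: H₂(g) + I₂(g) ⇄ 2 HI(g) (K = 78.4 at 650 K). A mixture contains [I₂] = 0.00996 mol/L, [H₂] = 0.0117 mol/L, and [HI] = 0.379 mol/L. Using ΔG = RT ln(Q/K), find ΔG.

Q = [HI]² / ([H₂]·[I₂]) = (0.379)² / ((0.0117)·(0.00996)) = 1230
ΔG = RT ln(Q/K) = (8.314 J mol⁻¹ K⁻¹)(650 K) × ln(1230/78.4)
   = (5.404 kJ/mol)(2.753) = 14.9 kJ/mol
ΔG > 0, so the forward reaction is non-spontaneous (proceeds in reverse).

ΔG = 14.9 kJ/mol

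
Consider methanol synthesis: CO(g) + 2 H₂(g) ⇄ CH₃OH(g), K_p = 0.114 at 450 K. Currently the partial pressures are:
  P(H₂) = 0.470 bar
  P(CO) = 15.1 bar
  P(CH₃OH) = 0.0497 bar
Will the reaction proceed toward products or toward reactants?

in the forward direction

Q_p = P(CH₃OH) / (P(CO)·P(H₂)²) = (0.0497) / ((15.1)·(0.470)²) = 0.0149
Q_p = 0.0149 < K_p = 0.114, so the forward reaction proceeds.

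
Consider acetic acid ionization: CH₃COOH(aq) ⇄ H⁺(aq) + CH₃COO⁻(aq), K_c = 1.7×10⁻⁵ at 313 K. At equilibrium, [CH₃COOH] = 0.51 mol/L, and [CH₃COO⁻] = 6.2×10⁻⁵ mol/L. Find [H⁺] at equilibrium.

At equilibrium, K_c = [H⁺]·[CH₃COO⁻] / [CH₃COOH] = 1.7×10⁻⁵.
([H⁺])·(6.2×10⁻⁵) / (0.51) = 1.7×10⁻⁵
[H⁺] = 0.140 = 0.14 mol/L

[H⁺] = 0.14 mol/L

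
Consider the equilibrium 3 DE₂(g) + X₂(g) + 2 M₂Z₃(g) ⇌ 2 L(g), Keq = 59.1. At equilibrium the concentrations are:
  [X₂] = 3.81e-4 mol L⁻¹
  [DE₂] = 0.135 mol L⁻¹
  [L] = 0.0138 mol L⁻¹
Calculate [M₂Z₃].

[M₂Z₃] = 1.85 mol L⁻¹

At equilibrium, Keq = [L]² / ([DE₂]³·[X₂]·[M₂Z₃]²) = 59.1.
(0.0138)² / ((0.135)³·(3.81e-4)·([M₂Z₃])²) = 59.1
[M₂Z₃]² = 3.44 ⇒ [M₂Z₃] = 1.85 mol L⁻¹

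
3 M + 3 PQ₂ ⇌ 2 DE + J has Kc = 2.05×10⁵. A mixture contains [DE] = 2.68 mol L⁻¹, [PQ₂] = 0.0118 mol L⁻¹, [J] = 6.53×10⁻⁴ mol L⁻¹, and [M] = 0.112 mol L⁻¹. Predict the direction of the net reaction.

to the left

Qc = [DE]²·[J] / ([M]³·[PQ₂]³) = (2.68)²·(6.53×10⁻⁴) / ((0.112)³·(0.0118)³) = 2.03×10⁶
Qc = 2.03×10⁶ > Kc = 2.05×10⁵, so the reverse reaction proceeds.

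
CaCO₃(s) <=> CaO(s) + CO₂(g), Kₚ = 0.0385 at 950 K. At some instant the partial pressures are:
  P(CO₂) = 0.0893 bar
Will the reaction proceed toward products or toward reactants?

reverse (toward reactants)

(CaCO₃, CaO are pure solids — omitted from Qₚ.)
Qₚ = P(CO₂) = 0.0893
Qₚ = 0.0893 > Kₚ = 0.0385, so the reverse reaction proceeds.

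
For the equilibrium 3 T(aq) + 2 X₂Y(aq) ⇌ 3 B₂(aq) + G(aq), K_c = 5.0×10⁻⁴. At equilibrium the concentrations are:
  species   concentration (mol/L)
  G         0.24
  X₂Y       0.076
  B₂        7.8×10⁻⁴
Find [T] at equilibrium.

At equilibrium, K_c = [B₂]³·[G] / ([T]³·[X₂Y]²) = 5.0×10⁻⁴.
(7.8×10⁻⁴)³·(0.24) / (([T])³·(0.076)²) = 5.0×10⁻⁴
[T]³ = 3.94×10⁻⁵ ⇒ [T] = 0.034 mol/L

[T] = 0.034 mol/L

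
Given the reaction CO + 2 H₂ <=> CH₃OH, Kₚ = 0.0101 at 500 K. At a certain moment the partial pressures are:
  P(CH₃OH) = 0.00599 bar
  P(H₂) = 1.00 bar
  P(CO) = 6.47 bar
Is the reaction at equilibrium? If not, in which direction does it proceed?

Qₚ = P(CH₃OH) / (P(CO)·P(H₂)²) = (0.00599) / ((6.47)·(1.00)²) = 9.26×10⁻⁴
Qₚ = 9.26×10⁻⁴ < Kₚ = 0.0101, so the forward reaction proceeds.

toward products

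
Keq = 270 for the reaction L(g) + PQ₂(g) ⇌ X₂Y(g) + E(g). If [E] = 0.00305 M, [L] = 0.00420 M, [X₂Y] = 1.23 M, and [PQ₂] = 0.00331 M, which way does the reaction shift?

Q = [X₂Y]·[E] / ([L]·[PQ₂]) = (1.23)·(0.00305) / ((0.00420)·(0.00331)) = 270
Q = 270 = Keq, so the system is already at equilibrium.

at equilibrium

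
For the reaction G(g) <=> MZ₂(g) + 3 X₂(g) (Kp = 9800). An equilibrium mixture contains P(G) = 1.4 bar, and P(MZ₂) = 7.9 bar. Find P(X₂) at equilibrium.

At equilibrium, Kp = P(MZ₂)·P(X₂)³ / P(G) = 9800.
(7.9)·(P(X₂))³ / (1.4) = 9800
P(X₂)³ = 1740 ⇒ P(X₂) = 12 bar

P(X₂) = 12 bar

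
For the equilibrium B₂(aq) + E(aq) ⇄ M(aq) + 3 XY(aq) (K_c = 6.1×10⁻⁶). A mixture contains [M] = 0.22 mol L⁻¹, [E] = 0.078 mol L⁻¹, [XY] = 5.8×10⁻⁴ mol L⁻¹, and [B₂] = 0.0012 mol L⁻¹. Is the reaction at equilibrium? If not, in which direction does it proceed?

Q_c = [M]·[XY]³ / ([B₂]·[E]) = (0.22)·(5.8×10⁻⁴)³ / ((0.0012)·(0.078)) = 4.6×10⁻⁷
Q_c = 4.6×10⁻⁷ < K_c = 6.1×10⁻⁶, so the forward reaction proceeds.

in the forward direction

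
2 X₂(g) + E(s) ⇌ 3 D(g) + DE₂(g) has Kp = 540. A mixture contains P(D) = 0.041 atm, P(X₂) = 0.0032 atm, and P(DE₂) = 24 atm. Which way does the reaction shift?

forward (toward products)

(E is a pure solid — omitted from Qp.)
Qp = P(D)³·P(DE₂) / P(X₂)² = (0.041)³·(24) / (0.0032)² = 160
Qp = 160 < Kp = 540, so the forward reaction proceeds.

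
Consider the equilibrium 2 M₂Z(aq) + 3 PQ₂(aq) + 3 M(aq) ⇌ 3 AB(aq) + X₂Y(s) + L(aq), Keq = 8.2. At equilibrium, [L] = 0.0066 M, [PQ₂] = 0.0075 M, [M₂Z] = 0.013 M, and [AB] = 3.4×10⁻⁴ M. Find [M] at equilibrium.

[M] = 0.076 M

(X₂Y is a pure solid — omitted from Keq.)
At equilibrium, Keq = [AB]³·[L] / ([M₂Z]²·[PQ₂]³·[M]³) = 8.2.
(3.4×10⁻⁴)³·(0.0066) / ((0.013)²·(0.0075)³·([M])³) = 8.2
[M]³ = 4.44×10⁻⁴ ⇒ [M] = 0.076 M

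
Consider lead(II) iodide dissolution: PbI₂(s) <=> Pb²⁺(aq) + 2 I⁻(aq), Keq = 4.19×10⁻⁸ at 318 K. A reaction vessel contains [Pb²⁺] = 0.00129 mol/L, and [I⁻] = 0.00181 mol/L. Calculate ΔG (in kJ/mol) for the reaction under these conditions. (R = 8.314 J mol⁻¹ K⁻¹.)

(PbI₂ is a pure solid — omitted from Q.)
Q = [Pb²⁺]·[I⁻]² = (0.00129)·(0.00181)² = 4.23×10⁻⁹
ΔG = RT ln(Q/Keq) = (8.314 J mol⁻¹ K⁻¹)(318 K) × ln(4.23×10⁻⁹/4.19×10⁻⁸)
   = (2.644 kJ/mol)(-2.293) = -6.06 kJ/mol
ΔG < 0, so the forward reaction is spontaneous (proceeds forward).

ΔG = -6.06 kJ/mol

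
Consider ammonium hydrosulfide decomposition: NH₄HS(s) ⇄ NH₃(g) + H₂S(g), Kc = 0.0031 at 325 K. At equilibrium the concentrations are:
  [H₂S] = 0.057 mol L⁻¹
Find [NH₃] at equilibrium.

[NH₃] = 0.054 mol L⁻¹

(NH₄HS is a pure solid — omitted from Kc.)
At equilibrium, Kc = [NH₃]·[H₂S] = 0.0031.
([NH₃])·(0.057) = 0.0031
[NH₃] = 0.0544 = 0.054 mol L⁻¹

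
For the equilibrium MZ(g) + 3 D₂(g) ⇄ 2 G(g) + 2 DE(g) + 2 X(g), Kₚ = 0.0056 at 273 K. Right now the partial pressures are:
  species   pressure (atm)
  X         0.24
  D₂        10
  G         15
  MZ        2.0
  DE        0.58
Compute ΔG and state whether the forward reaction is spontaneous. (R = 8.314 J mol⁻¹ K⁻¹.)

Qₚ = P(G)²·P(DE)²·P(X)² / (P(MZ)·P(D₂)³) = (15)²·(0.58)²·(0.24)² / ((2.0)·(10)³) = 0.00218
ΔG = RT ln(Qₚ/Kₚ) = (8.314 J mol⁻¹ K⁻¹)(273 K) × ln(0.00218/0.0056)
   = (2.270 kJ/mol)(-0.9434) = -2.14 kJ/mol
ΔG < 0, so the forward reaction is spontaneous (proceeds forward).

ΔG = -2.14 kJ/mol; the forward reaction is spontaneous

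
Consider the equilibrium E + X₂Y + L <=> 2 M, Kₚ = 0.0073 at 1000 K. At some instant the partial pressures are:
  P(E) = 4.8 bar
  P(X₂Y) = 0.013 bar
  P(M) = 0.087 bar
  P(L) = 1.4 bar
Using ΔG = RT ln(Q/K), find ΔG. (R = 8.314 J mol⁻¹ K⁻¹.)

ΔG = 20.6 kJ/mol

Qₚ = P(M)² / (P(E)·P(X₂Y)·P(L)) = (0.087)² / ((4.8)·(0.013)·(1.4)) = 0.0866
ΔG = RT ln(Qₚ/Kₚ) = (8.314 J mol⁻¹ K⁻¹)(1000 K) × ln(0.0866/0.0073)
   = (8.314 kJ/mol)(2.473) = 20.6 kJ/mol
ΔG > 0, so the forward reaction is non-spontaneous (proceeds in reverse).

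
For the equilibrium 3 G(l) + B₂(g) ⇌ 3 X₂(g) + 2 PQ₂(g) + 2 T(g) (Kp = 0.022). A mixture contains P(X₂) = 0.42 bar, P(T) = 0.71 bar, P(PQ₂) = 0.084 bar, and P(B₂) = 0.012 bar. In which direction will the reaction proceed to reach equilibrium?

(G is a pure liquid — omitted from Qp.)
Qp = P(X₂)³·P(PQ₂)²·P(T)² / P(B₂) = (0.42)³·(0.084)²·(0.71)² / (0.012) = 0.022
Qp = 0.022 = Kp, so the system is already at equilibrium.

at equilibrium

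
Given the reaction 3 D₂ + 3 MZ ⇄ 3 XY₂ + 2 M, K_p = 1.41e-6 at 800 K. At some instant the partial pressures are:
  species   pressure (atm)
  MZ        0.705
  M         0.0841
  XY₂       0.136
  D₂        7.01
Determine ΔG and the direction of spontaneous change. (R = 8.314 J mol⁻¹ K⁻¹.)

ΔG = -15.0 kJ/mol; the forward reaction is spontaneous

Q_p = P(XY₂)³·P(M)² / (P(D₂)³·P(MZ)³) = (0.136)³·(0.0841)² / ((7.01)³·(0.705)³) = 1.47e-7
ΔG = RT ln(Q_p/K_p) = (8.314 J mol⁻¹ K⁻¹)(800 K) × ln(1.47e-7/1.41e-6)
   = (6.651 kJ/mol)(-2.261) = -15.0 kJ/mol
ΔG < 0, so the forward reaction is spontaneous (proceeds forward).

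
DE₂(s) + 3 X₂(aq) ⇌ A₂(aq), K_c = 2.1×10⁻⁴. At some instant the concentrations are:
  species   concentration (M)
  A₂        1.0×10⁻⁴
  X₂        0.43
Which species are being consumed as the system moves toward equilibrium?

A₂ (products)

(DE₂ is a pure solid — omitted from Q_c.)
Q_c = [A₂] / [X₂]³ = (1.0×10⁻⁴) / (0.43)³ = 0.0013
Q_c = 0.0013 > K_c = 2.1×10⁻⁴: net reverse reaction.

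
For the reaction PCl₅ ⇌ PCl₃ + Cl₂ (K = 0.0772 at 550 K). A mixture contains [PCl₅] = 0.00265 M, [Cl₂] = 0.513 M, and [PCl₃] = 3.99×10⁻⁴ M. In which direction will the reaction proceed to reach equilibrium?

at equilibrium

Q = [PCl₃]·[Cl₂] / [PCl₅] = (3.99×10⁻⁴)·(0.513) / (0.00265) = 0.0772
Q = 0.0772 = K, so the system is already at equilibrium.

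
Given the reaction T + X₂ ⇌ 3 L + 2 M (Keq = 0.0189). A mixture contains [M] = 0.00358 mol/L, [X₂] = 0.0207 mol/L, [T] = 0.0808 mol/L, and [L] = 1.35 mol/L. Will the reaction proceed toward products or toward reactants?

no net change (already at equilibrium)

Q = [L]³·[M]² / ([T]·[X₂]) = (1.35)³·(0.00358)² / ((0.0808)·(0.0207)) = 0.0189
Q = 0.0189 = Keq, so the system is already at equilibrium.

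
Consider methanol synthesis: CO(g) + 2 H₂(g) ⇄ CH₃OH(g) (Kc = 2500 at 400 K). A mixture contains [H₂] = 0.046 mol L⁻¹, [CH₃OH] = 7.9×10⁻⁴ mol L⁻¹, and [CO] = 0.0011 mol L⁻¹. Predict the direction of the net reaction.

Qc = [CH₃OH] / ([CO]·[H₂]²) = (7.9×10⁻⁴) / ((0.0011)·(0.046)²) = 340
Qc = 340 < Kc = 2500, so the forward reaction proceeds.

to the right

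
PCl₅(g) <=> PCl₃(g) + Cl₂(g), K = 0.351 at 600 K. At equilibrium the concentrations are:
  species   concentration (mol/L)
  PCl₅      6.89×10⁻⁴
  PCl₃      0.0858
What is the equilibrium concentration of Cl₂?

At equilibrium, K = [PCl₃]·[Cl₂] / [PCl₅] = 0.351.
(0.0858)·([Cl₂]) / (6.89×10⁻⁴) = 0.351
[Cl₂] = 0.00282 mol/L

[Cl₂] = 0.00282 mol/L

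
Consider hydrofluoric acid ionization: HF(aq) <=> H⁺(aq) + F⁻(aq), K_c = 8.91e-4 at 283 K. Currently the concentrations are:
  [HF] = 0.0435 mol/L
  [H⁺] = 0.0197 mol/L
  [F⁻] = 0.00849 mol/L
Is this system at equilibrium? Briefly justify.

Q_c = [H⁺]·[F⁻] / [HF] = (0.0197)·(0.00849) / (0.0435) = 0.00384
Q_c = 0.00384 > K_c = 8.91e-4: net reverse reaction.

no; Q > K, reaction proceeds in reverse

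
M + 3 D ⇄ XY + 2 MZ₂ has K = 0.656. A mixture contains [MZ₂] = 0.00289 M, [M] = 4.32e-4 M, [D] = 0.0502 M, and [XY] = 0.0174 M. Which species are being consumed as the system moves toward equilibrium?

XY, MZ₂ (products)

Q = [XY]·[MZ₂]² / ([M]·[D]³) = (0.0174)·(0.00289)² / ((4.32e-4)·(0.0502)³) = 2.66
Q = 2.66 > K = 0.656: net reverse reaction.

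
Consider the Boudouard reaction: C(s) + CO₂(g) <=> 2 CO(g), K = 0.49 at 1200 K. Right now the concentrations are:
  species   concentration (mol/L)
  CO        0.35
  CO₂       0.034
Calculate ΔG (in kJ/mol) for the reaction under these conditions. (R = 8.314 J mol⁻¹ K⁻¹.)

ΔG = 19.9 kJ/mol

(C is a pure solid — omitted from Q.)
Q = [CO]² / [CO₂] = (0.35)² / (0.034) = 3.60
ΔG = RT ln(Q/K) = (8.314 J mol⁻¹ K⁻¹)(1200 K) × ln(3.60/0.49)
   = (9.977 kJ/mol)(1.994) = 19.9 kJ/mol
ΔG > 0, so the forward reaction is non-spontaneous (proceeds in reverse).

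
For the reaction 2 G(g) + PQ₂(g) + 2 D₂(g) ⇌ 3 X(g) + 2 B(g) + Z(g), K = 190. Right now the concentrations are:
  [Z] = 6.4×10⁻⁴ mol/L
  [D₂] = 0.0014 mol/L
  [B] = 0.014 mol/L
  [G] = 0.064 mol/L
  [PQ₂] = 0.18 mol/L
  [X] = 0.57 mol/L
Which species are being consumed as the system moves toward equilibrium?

G, PQ₂, D₂ (reactants)

Q = [X]³·[B]²·[Z] / ([G]²·[PQ₂]·[D₂]²) = (0.57)³·(0.014)²·(6.4×10⁻⁴) / ((0.064)²·(0.18)·(0.0014)²) = 16
Q = 16 < K = 190: net forward reaction.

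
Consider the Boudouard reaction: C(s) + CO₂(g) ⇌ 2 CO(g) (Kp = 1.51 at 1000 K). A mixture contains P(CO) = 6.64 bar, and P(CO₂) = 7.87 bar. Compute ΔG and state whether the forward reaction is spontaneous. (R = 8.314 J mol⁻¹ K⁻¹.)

ΔG = 10.9 kJ/mol; the forward reaction is non-spontaneous

(C is a pure solid — omitted from Qp.)
Qp = P(CO)² / P(CO₂) = (6.64)² / (7.87) = 5.60
ΔG = RT ln(Qp/Kp) = (8.314 J mol⁻¹ K⁻¹)(1000 K) × ln(5.60/1.51)
   = (8.314 kJ/mol)(1.311) = 10.9 kJ/mol
ΔG > 0, so the forward reaction is non-spontaneous (proceeds in reverse).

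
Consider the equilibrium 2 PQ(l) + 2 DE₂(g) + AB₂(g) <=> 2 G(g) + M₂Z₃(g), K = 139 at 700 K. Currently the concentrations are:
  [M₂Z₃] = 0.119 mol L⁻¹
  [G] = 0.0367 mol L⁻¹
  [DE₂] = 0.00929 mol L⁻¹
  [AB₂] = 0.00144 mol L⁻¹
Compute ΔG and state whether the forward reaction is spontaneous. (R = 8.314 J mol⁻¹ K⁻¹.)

ΔG = 13.0 kJ/mol; the forward reaction is non-spontaneous

(PQ is a pure liquid — omitted from Q.)
Q = [G]²·[M₂Z₃] / ([DE₂]²·[AB₂]) = (0.0367)²·(0.119) / ((0.00929)²·(0.00144)) = 1290
ΔG = RT ln(Q/K) = (8.314 J mol⁻¹ K⁻¹)(700 K) × ln(1290/139)
   = (5.820 kJ/mol)(2.228) = 13.0 kJ/mol
ΔG > 0, so the forward reaction is non-spontaneous (proceeds in reverse).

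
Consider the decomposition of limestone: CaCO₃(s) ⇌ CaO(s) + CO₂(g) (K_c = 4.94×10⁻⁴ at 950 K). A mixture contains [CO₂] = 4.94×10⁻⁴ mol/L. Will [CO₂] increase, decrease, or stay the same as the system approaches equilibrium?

stay the same

(CaCO₃, CaO are pure solids — omitted from Q_c.)
Q_c = [CO₂] = 4.94×10⁻⁴
Q_c = 4.94×10⁻⁴ = K_c; the system is at equilibrium.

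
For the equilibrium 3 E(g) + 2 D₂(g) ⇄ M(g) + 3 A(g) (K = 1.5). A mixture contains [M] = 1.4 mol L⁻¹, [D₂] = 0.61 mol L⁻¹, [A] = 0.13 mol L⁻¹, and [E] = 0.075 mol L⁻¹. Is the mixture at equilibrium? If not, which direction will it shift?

no; Q > K, reaction proceeds in reverse

Q = [M]·[A]³ / ([E]³·[D₂]²) = (1.4)·(0.13)³ / ((0.075)³·(0.61)²) = 20
Q = 20 > K = 1.5: net reverse reaction.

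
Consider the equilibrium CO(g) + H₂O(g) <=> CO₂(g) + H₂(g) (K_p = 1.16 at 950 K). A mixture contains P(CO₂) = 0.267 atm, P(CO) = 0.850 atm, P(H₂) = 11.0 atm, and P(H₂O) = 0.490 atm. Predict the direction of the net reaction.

Q_p = P(CO₂)·P(H₂) / (P(CO)·P(H₂O)) = (0.267)·(11.0) / ((0.850)·(0.490)) = 7.05
Q_p = 7.05 > K_p = 1.16, so the reverse reaction proceeds.

toward reactants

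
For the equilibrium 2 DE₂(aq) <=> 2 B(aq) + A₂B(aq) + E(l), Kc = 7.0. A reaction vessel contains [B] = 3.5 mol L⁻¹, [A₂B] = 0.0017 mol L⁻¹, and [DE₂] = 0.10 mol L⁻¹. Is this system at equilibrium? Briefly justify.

no; Q < K, reaction proceeds forward

(E is a pure liquid — omitted from Qc.)
Qc = [B]²·[A₂B] / [DE₂]² = (3.5)²·(0.0017) / (0.10)² = 2.1
Qc = 2.1 < Kc = 7.0: net forward reaction.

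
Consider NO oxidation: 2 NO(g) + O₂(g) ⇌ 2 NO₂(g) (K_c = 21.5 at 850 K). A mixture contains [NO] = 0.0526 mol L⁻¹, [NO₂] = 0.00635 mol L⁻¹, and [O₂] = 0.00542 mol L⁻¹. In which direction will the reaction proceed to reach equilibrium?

Q_c = [NO₂]² / ([NO]²·[O₂]) = (0.00635)² / ((0.0526)²·(0.00542)) = 2.69
Q_c = 2.69 < K_c = 21.5, so the forward reaction proceeds.

toward products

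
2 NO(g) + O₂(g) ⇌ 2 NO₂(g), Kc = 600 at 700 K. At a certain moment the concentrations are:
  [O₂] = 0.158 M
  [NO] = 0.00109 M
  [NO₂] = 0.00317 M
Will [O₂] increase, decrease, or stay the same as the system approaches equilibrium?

Qc = [NO₂]² / ([NO]²·[O₂]) = (0.00317)² / ((0.00109)²·(0.158)) = 53.5
Qc = 53.5 < Kc = 600: net forward reaction.
O₂ is a reactant, so it decreases.

decrease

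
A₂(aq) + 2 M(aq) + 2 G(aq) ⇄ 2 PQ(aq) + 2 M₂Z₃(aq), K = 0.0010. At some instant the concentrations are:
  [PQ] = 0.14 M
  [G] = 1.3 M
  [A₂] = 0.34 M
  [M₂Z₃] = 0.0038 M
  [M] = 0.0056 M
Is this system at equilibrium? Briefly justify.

Q = [PQ]²·[M₂Z₃]² / ([A₂]·[M]²·[G]²) = (0.14)²·(0.0038)² / ((0.34)·(0.0056)²·(1.3)²) = 0.016
Q = 0.016 > K = 0.0010: net reverse reaction.

no; Q > K, reaction proceeds in reverse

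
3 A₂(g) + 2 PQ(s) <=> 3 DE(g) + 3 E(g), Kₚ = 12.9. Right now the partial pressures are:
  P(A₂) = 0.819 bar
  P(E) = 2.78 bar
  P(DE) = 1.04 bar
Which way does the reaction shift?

in the reverse direction

(PQ is a pure solid — omitted from Qₚ.)
Qₚ = P(DE)³·P(E)³ / P(A₂)³ = (1.04)³·(2.78)³ / (0.819)³ = 44.0
Qₚ = 44.0 > Kₚ = 12.9, so the reverse reaction proceeds.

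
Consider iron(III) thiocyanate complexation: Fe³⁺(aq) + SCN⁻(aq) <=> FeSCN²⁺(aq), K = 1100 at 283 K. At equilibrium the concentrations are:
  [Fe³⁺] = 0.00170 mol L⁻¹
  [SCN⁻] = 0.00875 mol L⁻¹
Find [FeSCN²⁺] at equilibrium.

[FeSCN²⁺] = 0.0164 mol L⁻¹

At equilibrium, K = [FeSCN²⁺] / ([Fe³⁺]·[SCN⁻]) = 1100.
([FeSCN²⁺]) / ((0.00170)·(0.00875)) = 1100
[FeSCN²⁺] = 0.0164 mol L⁻¹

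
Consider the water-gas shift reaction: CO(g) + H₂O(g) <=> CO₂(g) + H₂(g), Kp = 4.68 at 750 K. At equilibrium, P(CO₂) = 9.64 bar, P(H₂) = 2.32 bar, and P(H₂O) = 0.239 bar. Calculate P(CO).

P(CO) = 20.0 bar

At equilibrium, Kp = P(CO₂)·P(H₂) / (P(CO)·P(H₂O)) = 4.68.
(9.64)·(2.32) / ((P(CO))·(0.239)) = 4.68
P(CO) = 20.0 bar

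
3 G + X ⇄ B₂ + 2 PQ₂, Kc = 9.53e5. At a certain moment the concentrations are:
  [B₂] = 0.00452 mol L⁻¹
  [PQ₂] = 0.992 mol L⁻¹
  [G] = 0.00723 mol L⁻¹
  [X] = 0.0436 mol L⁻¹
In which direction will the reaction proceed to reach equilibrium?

Qc = [B₂]·[PQ₂]² / ([G]³·[X]) = (0.00452)·(0.992)² / ((0.00723)³·(0.0436)) = 2.70e5
Qc = 2.70e5 < Kc = 9.53e5, so the forward reaction proceeds.

forward (toward products)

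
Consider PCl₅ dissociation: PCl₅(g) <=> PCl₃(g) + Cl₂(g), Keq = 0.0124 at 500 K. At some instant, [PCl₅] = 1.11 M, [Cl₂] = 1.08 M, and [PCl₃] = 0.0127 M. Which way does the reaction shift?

Q = [PCl₃]·[Cl₂] / [PCl₅] = (0.0127)·(1.08) / (1.11) = 0.0124
Q = 0.0124 = Keq, so the system is already at equilibrium.

at equilibrium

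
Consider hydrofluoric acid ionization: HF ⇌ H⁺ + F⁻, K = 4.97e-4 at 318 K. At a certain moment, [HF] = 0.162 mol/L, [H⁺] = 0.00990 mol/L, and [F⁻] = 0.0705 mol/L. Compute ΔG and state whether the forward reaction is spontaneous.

Q = [H⁺]·[F⁻] / [HF] = (0.00990)·(0.0705) / (0.162) = 0.00431
ΔG = RT ln(Q/K) = (8.314 J mol⁻¹ K⁻¹)(318 K) × ln(0.00431/4.97e-4)
   = (2.644 kJ/mol)(2.160) = 5.71 kJ/mol
ΔG > 0, so the forward reaction is non-spontaneous (proceeds in reverse).

ΔG = 5.71 kJ/mol; the forward reaction is non-spontaneous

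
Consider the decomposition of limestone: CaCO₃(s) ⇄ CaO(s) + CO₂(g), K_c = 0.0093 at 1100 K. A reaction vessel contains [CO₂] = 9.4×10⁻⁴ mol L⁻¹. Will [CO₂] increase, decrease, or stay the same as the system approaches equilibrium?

(CaCO₃, CaO are pure solids — omitted from Q_c.)
Q_c = [CO₂] = 9.4×10⁻⁴
Q_c = 9.4×10⁻⁴ < K_c = 0.0093: net forward reaction.
CO₂ is a product, so it increases.

increase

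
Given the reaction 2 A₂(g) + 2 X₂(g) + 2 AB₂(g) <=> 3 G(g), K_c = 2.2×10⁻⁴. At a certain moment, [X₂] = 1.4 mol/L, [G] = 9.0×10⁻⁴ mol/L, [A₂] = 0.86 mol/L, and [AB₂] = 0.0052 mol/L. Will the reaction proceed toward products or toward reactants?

to the right

Q_c = [G]³ / ([A₂]²·[X₂]²·[AB₂]²) = (9.0×10⁻⁴)³ / ((0.86)²·(1.4)²·(0.0052)²) = 1.9×10⁻⁵
Q_c = 1.9×10⁻⁵ < K_c = 2.2×10⁻⁴, so the forward reaction proceeds.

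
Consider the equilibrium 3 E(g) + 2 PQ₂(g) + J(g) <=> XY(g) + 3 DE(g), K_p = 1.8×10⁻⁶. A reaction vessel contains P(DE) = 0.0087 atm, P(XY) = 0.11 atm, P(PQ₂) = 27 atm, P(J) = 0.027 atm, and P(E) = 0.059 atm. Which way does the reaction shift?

Q_p = P(XY)·P(DE)³ / (P(E)³·P(PQ₂)²·P(J)) = (0.11)·(0.0087)³ / ((0.059)³·(27)²·(0.027)) = 1.8×10⁻⁵
Q_p = 1.8×10⁻⁵ > K_p = 1.8×10⁻⁶, so the reverse reaction proceeds.

reverse (toward reactants)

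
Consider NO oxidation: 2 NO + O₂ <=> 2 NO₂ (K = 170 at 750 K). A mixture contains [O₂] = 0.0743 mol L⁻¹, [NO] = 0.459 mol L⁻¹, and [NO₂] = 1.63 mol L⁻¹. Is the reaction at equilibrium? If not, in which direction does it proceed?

neither direction; the system is at equilibrium

Q = [NO₂]² / ([NO]²·[O₂]) = (1.63)² / ((0.459)²·(0.0743)) = 170
Q = 170 = K, so the system is already at equilibrium.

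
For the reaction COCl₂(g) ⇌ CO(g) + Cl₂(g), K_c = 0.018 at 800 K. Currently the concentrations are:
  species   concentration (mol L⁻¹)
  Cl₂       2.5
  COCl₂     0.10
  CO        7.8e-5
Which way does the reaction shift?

in the forward direction

Q_c = [CO]·[Cl₂] / [COCl₂] = (7.8e-5)·(2.5) / (0.10) = 0.0019
Q_c = 0.0019 < K_c = 0.018, so the forward reaction proceeds.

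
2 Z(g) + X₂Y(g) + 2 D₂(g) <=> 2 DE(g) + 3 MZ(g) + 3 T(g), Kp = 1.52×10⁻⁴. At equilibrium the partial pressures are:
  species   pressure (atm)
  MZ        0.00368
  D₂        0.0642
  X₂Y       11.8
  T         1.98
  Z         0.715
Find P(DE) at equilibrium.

P(DE) = 3.13 atm

At equilibrium, Kp = P(DE)²·P(MZ)³·P(T)³ / (P(Z)²·P(X₂Y)·P(D₂)²) = 1.52×10⁻⁴.
(P(DE))²·(0.00368)³·(1.98)³ / ((0.715)²·(11.8)·(0.0642)²) = 1.52×10⁻⁴
P(DE)² = 9.77 ⇒ P(DE) = 3.13 atm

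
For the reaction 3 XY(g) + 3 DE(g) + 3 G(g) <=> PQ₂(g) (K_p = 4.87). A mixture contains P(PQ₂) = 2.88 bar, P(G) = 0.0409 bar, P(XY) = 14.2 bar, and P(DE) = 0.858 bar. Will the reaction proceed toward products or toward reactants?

reverse (toward reactants)

Q_p = P(PQ₂) / (P(XY)³·P(DE)³·P(G)³) = (2.88) / ((14.2)³·(0.858)³·(0.0409)³) = 23.3
Q_p = 23.3 > K_p = 4.87, so the reverse reaction proceeds.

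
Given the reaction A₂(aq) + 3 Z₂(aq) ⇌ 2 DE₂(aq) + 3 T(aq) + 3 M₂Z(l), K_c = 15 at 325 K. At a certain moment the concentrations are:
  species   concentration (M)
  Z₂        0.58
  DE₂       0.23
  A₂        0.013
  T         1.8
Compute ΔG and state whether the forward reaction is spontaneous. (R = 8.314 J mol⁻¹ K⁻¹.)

(M₂Z is a pure liquid — omitted from Q_c.)
Q_c = [DE₂]²·[T]³ / ([A₂]·[Z₂]³) = (0.23)²·(1.8)³ / ((0.013)·(0.58)³) = 122
ΔG = RT ln(Q_c/K_c) = (8.314 J mol⁻¹ K⁻¹)(325 K) × ln(122/15)
   = (2.702 kJ/mol)(2.096) = 5.66 kJ/mol
ΔG > 0, so the forward reaction is non-spontaneous (proceeds in reverse).

ΔG = 5.66 kJ/mol; the forward reaction is non-spontaneous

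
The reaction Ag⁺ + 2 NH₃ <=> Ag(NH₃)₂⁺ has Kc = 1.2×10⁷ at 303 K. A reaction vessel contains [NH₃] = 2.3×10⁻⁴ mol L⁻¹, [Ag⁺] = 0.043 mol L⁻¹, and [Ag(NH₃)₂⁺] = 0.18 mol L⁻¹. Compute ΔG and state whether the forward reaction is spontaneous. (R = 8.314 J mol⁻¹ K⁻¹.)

ΔG = 4.75 kJ/mol; the forward reaction is non-spontaneous

Qc = [Ag(NH₃)₂⁺] / ([Ag⁺]·[NH₃]²) = (0.18) / ((0.043)·(2.3×10⁻⁴)²) = 7.91×10⁷
ΔG = RT ln(Qc/Kc) = (8.314 J mol⁻¹ K⁻¹)(303 K) × ln(7.91×10⁷/1.2×10⁷)
   = (2.519 kJ/mol)(1.886) = 4.75 kJ/mol
ΔG > 0, so the forward reaction is non-spontaneous (proceeds in reverse).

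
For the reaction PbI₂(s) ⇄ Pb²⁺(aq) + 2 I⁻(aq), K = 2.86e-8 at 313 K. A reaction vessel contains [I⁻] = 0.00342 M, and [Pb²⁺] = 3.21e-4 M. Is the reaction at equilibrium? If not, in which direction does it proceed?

to the right

(PbI₂ is a pure solid — omitted from Q.)
Q = [Pb²⁺]·[I⁻]² = (3.21e-4)·(0.00342)² = 3.75e-9
Q = 3.75e-9 < K = 2.86e-8, so the forward reaction proceeds.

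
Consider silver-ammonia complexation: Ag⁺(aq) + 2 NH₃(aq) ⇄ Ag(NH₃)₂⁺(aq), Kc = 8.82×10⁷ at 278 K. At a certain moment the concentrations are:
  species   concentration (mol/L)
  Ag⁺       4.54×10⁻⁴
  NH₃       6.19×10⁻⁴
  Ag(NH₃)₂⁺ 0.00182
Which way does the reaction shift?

Qc = [Ag(NH₃)₂⁺] / ([Ag⁺]·[NH₃]²) = (0.00182) / ((4.54×10⁻⁴)·(6.19×10⁻⁴)²) = 1.05×10⁷
Qc = 1.05×10⁷ < Kc = 8.82×10⁷, so the forward reaction proceeds.

forward (toward products)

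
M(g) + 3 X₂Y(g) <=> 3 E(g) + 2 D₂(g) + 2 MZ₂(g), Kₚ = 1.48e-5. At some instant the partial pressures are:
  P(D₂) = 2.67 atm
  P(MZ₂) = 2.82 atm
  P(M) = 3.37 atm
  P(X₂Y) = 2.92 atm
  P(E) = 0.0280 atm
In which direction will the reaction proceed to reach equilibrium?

no net change (already at equilibrium)

Qₚ = P(E)³·P(D₂)²·P(MZ₂)² / (P(M)·P(X₂Y)³) = (0.0280)³·(2.67)²·(2.82)² / ((3.37)·(2.92)³) = 1.48e-5
Qₚ = 1.48e-5 = Kₚ, so the system is already at equilibrium.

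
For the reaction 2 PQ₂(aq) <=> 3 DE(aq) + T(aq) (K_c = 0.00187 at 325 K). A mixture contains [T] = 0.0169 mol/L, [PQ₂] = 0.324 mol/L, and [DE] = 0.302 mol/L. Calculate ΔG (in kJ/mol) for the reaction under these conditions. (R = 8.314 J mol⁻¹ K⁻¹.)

ΔG = 2.33 kJ/mol

Q_c = [DE]³·[T] / [PQ₂]² = (0.302)³·(0.0169) / (0.324)² = 0.00443
ΔG = RT ln(Q_c/K_c) = (8.314 J mol⁻¹ K⁻¹)(325 K) × ln(0.00443/0.00187)
   = (2.702 kJ/mol)(0.8625) = 2.33 kJ/mol
ΔG > 0, so the forward reaction is non-spontaneous (proceeds in reverse).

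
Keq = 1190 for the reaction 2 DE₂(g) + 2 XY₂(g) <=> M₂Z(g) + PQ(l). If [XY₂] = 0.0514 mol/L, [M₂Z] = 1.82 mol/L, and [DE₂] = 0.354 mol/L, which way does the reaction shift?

in the reverse direction

(PQ is a pure liquid — omitted from Q.)
Q = [M₂Z] / ([DE₂]²·[XY₂]²) = (1.82) / ((0.354)²·(0.0514)²) = 5500
Q = 5500 > Keq = 1190, so the reverse reaction proceeds.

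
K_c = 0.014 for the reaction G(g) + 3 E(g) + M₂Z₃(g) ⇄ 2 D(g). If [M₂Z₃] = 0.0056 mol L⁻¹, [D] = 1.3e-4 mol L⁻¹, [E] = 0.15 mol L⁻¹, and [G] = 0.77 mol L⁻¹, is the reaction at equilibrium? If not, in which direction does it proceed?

Q_c = [D]² / ([G]·[E]³·[M₂Z₃]) = (1.3e-4)² / ((0.77)·(0.15)³·(0.0056)) = 0.0012
Q_c = 0.0012 < K_c = 0.014, so the forward reaction proceeds.

toward products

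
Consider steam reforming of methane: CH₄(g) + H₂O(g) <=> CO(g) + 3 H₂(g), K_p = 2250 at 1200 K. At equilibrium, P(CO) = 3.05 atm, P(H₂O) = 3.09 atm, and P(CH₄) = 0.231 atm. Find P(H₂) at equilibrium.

P(H₂) = 8.08 atm

At equilibrium, K_p = P(CO)·P(H₂)³ / (P(CH₄)·P(H₂O)) = 2250.
(3.05)·(P(H₂))³ / ((0.231)·(3.09)) = 2250
P(H₂)³ = 527 ⇒ P(H₂) = 8.08 atm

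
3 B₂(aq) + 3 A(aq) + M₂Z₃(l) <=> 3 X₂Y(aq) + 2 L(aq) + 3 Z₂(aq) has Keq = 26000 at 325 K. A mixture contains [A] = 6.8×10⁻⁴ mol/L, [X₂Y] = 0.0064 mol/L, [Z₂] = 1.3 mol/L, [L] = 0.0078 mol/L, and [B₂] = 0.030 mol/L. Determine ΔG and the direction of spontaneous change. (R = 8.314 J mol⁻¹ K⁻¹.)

ΔG = -4.97 kJ/mol; the forward reaction is spontaneous

(M₂Z₃ is a pure liquid — omitted from Q.)
Q = [X₂Y]³·[L]²·[Z₂]³ / ([B₂]³·[A]³) = (0.0064)³·(0.0078)²·(1.3)³ / ((0.030)³·(6.8×10⁻⁴)³) = 4130
ΔG = RT ln(Q/Keq) = (8.314 J mol⁻¹ K⁻¹)(325 K) × ln(4130/26000)
   = (2.702 kJ/mol)(-1.840) = -4.97 kJ/mol
ΔG < 0, so the forward reaction is spontaneous (proceeds forward).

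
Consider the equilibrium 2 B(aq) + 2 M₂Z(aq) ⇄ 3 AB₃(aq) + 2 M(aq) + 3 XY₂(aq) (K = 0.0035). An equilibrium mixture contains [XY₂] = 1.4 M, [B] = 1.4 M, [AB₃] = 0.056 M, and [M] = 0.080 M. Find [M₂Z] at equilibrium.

[M₂Z] = 0.021 M

At equilibrium, K = [AB₃]³·[M]²·[XY₂]³ / ([B]²·[M₂Z]²) = 0.0035.
(0.056)³·(0.080)²·(1.4)³ / ((1.4)²·([M₂Z])²) = 0.0035
[M₂Z]² = 4.50e-4 ⇒ [M₂Z] = 0.021 M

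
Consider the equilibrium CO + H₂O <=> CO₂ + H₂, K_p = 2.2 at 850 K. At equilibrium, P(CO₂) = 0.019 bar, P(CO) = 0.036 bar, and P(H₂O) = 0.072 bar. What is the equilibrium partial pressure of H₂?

P(H₂) = 0.30 bar

At equilibrium, K_p = P(CO₂)·P(H₂) / (P(CO)·P(H₂O)) = 2.2.
(0.019)·(P(H₂)) / ((0.036)·(0.072)) = 2.2
P(H₂) = 0.300 = 0.30 bar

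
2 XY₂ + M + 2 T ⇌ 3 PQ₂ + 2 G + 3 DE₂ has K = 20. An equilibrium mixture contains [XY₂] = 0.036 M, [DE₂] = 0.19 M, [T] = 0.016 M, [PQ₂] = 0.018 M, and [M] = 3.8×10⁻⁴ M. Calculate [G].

At equilibrium, K = [PQ₂]³·[G]²·[DE₂]³ / ([XY₂]²·[M]·[T]²) = 20.
(0.018)³·([G])²·(0.19)³ / ((0.036)²·(3.8×10⁻⁴)·(0.016)²) = 20
[G]² = 0.0630 ⇒ [G] = 0.25 M

[G] = 0.25 M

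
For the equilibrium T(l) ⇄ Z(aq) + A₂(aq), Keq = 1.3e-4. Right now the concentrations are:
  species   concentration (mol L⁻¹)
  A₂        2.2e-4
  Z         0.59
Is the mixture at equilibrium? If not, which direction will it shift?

(T is a pure liquid — omitted from Q.)
Q = [Z]·[A₂] = (0.59)·(2.2e-4) = 1.3e-4
Q = 1.3e-4 = Keq; the system is at equilibrium.

yes, at equilibrium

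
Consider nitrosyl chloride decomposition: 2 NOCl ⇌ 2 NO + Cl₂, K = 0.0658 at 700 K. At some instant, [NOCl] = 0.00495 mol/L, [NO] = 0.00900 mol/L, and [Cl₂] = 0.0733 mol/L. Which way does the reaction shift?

Q = [NO]²·[Cl₂] / [NOCl]² = (0.00900)²·(0.0733) / (0.00495)² = 0.242
Q = 0.242 > K = 0.0658, so the reverse reaction proceeds.

to the left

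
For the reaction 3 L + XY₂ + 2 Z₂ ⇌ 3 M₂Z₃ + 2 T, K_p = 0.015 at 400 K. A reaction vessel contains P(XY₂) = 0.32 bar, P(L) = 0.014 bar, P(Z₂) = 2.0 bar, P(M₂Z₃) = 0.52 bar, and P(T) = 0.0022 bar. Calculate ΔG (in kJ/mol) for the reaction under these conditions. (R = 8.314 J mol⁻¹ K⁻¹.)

Q_p = P(M₂Z₃)³·P(T)² / (P(L)³·P(XY₂)·P(Z₂)²) = (0.52)³·(0.0022)² / ((0.014)³·(0.32)·(2.0)²) = 0.194
ΔG = RT ln(Q_p/K_p) = (8.314 J mol⁻¹ K⁻¹)(400 K) × ln(0.194/0.015)
   = (3.326 kJ/mol)(2.560) = 8.51 kJ/mol
ΔG > 0, so the forward reaction is non-spontaneous (proceeds in reverse).

ΔG = 8.51 kJ/mol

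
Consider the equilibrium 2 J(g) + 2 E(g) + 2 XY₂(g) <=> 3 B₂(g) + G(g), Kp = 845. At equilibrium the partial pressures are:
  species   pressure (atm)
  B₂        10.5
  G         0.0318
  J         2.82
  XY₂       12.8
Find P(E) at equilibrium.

At equilibrium, Kp = P(B₂)³·P(G) / (P(J)²·P(E)²·P(XY₂)²) = 845.
(10.5)³·(0.0318) / ((2.82)²·(P(E))²·(12.8)²) = 845
P(E)² = 3.34×10⁻⁵ ⇒ P(E) = 0.00578 atm

P(E) = 0.00578 atm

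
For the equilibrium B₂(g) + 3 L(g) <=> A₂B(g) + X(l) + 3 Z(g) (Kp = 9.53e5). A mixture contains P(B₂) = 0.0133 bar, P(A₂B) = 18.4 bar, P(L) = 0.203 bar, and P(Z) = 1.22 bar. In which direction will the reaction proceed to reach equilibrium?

toward products

(X is a pure liquid — omitted from Qp.)
Qp = P(A₂B)·P(Z)³ / (P(B₂)·P(L)³) = (18.4)·(1.22)³ / ((0.0133)·(0.203)³) = 3.00e5
Qp = 3.00e5 < Kp = 9.53e5, so the forward reaction proceeds.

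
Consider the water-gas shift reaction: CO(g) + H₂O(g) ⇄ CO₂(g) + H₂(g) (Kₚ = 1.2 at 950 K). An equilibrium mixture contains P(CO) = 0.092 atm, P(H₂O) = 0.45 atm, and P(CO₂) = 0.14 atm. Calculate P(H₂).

At equilibrium, Kₚ = P(CO₂)·P(H₂) / (P(CO)·P(H₂O)) = 1.2.
(0.14)·(P(H₂)) / ((0.092)·(0.45)) = 1.2
P(H₂) = 0.355 = 0.35 atm

P(H₂) = 0.35 atm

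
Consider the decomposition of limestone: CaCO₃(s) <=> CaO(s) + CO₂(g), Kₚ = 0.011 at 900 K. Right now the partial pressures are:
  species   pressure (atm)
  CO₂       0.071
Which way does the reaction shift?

(CaCO₃, CaO are pure solids — omitted from Qₚ.)
Qₚ = P(CO₂) = 0.071
Qₚ = 0.071 > Kₚ = 0.011, so the reverse reaction proceeds.

to the left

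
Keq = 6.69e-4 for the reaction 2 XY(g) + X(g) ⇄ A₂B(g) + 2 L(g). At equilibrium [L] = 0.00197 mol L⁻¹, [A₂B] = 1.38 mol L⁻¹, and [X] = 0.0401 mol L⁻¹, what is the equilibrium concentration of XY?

At equilibrium, Keq = [A₂B]·[L]² / ([XY]²·[X]) = 6.69e-4.
(1.38)·(0.00197)² / (([XY])²·(0.0401)) = 6.69e-4
[XY]² = 0.200 ⇒ [XY] = 0.447 mol L⁻¹

[XY] = 0.447 mol L⁻¹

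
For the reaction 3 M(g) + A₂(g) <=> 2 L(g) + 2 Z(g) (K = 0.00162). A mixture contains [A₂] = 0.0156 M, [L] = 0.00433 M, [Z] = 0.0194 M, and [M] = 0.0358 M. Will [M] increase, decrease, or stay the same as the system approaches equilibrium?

increase

Q = [L]²·[Z]² / ([M]³·[A₂]) = (0.00433)²·(0.0194)² / ((0.0358)³·(0.0156)) = 0.00986
Q = 0.00986 > K = 0.00162: net reverse reaction.
M is a reactant, so it increases.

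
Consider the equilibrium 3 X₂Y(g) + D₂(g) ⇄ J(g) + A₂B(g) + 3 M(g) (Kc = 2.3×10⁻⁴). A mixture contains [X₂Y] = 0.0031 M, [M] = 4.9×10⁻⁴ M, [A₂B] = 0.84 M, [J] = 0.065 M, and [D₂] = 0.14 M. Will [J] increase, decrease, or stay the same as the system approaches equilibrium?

Qc = [J]·[A₂B]·[M]³ / ([X₂Y]³·[D₂]) = (0.065)·(0.84)·(4.9×10⁻⁴)³ / ((0.0031)³·(0.14)) = 0.0015
Qc = 0.0015 > Kc = 2.3×10⁻⁴: net reverse reaction.
J is a product, so it decreases.

decrease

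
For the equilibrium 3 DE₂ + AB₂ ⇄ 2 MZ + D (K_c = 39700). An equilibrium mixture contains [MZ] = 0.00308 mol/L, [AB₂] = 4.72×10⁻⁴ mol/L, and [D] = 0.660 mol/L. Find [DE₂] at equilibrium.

[DE₂] = 0.00694 mol/L

At equilibrium, K_c = [MZ]²·[D] / ([DE₂]³·[AB₂]) = 39700.
(0.00308)²·(0.660) / (([DE₂])³·(4.72×10⁻⁴)) = 39700
[DE₂]³ = 3.34×10⁻⁷ ⇒ [DE₂] = 0.00694 mol/L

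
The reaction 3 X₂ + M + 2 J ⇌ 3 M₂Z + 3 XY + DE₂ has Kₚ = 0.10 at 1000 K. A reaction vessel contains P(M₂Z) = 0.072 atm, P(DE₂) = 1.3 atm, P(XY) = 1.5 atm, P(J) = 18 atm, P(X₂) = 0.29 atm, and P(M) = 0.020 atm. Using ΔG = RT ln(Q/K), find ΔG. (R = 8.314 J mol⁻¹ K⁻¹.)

ΔG = -18.8 kJ/mol

Qₚ = P(M₂Z)³·P(XY)³·P(DE₂) / (P(X₂)³·P(M)·P(J)²) = (0.072)³·(1.5)³·(1.3) / ((0.29)³·(0.020)·(18)²) = 0.0104
ΔG = RT ln(Qₚ/Kₚ) = (8.314 J mol⁻¹ K⁻¹)(1000 K) × ln(0.0104/0.10)
   = (8.314 kJ/mol)(-2.263) = -18.8 kJ/mol
ΔG < 0, so the forward reaction is spontaneous (proceeds forward).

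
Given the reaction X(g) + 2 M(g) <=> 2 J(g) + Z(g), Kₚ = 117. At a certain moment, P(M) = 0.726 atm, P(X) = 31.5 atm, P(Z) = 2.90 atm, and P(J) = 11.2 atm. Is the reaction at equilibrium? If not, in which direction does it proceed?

Qₚ = P(J)²·P(Z) / (P(X)·P(M)²) = (11.2)²·(2.90) / ((31.5)·(0.726)²) = 21.9
Qₚ = 21.9 < Kₚ = 117, so the forward reaction proceeds.

toward products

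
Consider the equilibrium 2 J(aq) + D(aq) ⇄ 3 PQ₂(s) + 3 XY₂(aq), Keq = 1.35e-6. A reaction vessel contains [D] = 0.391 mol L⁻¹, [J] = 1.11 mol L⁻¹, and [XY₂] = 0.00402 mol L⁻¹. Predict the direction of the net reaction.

(PQ₂ is a pure solid — omitted from Q.)
Q = [XY₂]³ / ([J]²·[D]) = (0.00402)³ / ((1.11)²·(0.391)) = 1.35e-7
Q = 1.35e-7 < Keq = 1.35e-6, so the forward reaction proceeds.

forward (toward products)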